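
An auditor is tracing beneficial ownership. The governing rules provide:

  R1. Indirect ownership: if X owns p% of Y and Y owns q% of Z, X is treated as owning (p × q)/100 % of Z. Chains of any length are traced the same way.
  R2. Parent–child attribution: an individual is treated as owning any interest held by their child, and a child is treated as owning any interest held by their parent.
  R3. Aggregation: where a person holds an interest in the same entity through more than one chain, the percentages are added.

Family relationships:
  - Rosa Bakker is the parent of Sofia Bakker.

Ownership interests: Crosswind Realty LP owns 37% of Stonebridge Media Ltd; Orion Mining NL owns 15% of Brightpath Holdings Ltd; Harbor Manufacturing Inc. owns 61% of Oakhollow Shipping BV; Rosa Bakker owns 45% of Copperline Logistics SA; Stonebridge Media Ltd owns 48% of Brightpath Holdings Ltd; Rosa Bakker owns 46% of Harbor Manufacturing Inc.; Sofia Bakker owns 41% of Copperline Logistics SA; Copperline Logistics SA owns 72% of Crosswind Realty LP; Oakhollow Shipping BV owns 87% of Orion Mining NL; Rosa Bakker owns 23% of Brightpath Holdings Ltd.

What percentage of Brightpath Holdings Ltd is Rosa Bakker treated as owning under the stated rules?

37.658822%

By parent–child attribution (R2), Rosa Bakker is treated as also owning Sofia Bakker's interest in Copperline Logistics SA, giving 45% + 41% = 86%.
Chain via Copperline Logistics SA → Crosswind Realty LP → Stonebridge Media Ltd (R1): 86% × 72% × 37% × 48% = 10.996992% of Brightpath Holdings Ltd.
Chain via Harbor Manufacturing Inc. → Oakhollow Shipping BV → Orion Mining NL (R1): 46% × 61% × 87% × 15% = 3.66183% of Brightpath Holdings Ltd.
Direct interest in Brightpath Holdings Ltd: 23%.
Aggregating (R3): 10.996992% + 3.66183% + 23% = 37.658822%.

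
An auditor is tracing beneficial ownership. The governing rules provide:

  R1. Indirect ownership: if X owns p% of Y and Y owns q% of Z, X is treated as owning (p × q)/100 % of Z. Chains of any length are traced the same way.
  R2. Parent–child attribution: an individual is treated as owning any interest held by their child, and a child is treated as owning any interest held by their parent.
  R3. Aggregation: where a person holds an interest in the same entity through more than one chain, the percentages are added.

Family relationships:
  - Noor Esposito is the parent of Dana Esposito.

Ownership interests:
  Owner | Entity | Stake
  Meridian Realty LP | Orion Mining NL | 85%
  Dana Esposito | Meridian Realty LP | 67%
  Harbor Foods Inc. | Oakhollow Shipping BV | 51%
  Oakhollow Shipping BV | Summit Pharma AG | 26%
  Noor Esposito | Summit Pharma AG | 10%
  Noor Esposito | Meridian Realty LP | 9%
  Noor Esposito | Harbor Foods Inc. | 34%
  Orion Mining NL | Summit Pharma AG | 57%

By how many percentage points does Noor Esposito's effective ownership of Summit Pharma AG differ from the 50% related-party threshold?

By parent–child attribution (R2), Noor Esposito is treated as also owning Dana Esposito's interest in Meridian Realty LP, giving 9% + 67% = 76%.
Chain via Harbor Foods Inc. → Oakhollow Shipping BV (R1): 34% × 51% × 26% = 4.5084% of Summit Pharma AG.
Chain via Meridian Realty LP → Orion Mining NL (R1): 76% × 85% × 57% = 36.822% of Summit Pharma AG.
Direct interest in Summit Pharma AG: 10%.
Aggregating (R3): 4.5084% + 36.822% + 10% = 51.3304%.
51.3304% exceeds the 50% threshold by 1.3304 percentage points.

1.3304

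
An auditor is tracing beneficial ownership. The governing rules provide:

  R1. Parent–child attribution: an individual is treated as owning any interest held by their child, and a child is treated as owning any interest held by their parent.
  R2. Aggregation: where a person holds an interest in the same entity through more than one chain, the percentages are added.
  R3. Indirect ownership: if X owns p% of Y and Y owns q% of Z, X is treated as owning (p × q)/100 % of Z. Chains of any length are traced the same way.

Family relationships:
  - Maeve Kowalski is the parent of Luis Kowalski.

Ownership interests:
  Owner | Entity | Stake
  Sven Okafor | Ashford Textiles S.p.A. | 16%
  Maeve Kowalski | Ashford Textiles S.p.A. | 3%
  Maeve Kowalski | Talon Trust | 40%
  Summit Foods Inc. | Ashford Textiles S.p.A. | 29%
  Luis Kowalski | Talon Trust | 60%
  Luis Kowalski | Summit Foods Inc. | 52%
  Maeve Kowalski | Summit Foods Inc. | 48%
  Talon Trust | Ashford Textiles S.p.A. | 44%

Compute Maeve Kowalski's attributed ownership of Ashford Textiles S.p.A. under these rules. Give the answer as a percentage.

76%

By parent–child attribution (R1), Maeve Kowalski is treated as also owning Luis Kowalski's interest in Summit Foods Inc, giving 48% + 52% = 100%.
By parent–child attribution (R1), Maeve Kowalski is treated as also owning Luis Kowalski's interest in Talon Trust, giving 40% + 60% = 100%.
Chain via Summit Foods Inc. (R3): 100% × 29% = 29% of Ashford Textiles S.p.A.
Chain via Talon Trust (R3): 100% × 44% = 44% of Ashford Textiles S.p.A.
Direct interest in Ashford Textiles S.p.A: 3%.
Aggregating (R2): 29% + 44% + 3% = 76%.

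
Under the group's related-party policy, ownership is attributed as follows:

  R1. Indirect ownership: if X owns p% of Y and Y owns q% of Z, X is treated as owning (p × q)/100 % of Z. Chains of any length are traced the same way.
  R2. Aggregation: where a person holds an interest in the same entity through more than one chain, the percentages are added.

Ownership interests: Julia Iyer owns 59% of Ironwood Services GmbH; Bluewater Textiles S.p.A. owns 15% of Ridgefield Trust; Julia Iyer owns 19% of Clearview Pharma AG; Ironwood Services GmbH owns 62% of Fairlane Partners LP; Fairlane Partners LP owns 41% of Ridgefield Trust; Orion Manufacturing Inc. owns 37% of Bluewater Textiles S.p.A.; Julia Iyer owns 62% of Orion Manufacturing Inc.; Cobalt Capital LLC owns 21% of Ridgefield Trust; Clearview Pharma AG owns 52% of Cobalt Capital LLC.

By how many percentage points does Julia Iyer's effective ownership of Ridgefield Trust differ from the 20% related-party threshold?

0.5136

Chain via Clearview Pharma AG → Cobalt Capital LLC (R1): 19% × 52% × 21% = 2.0748% of Ridgefield Trust.
Chain via Orion Manufacturing Inc. → Bluewater Textiles S.p.A. (R1): 62% × 37% × 15% = 3.441% of Ridgefield Trust.
Chain via Ironwood Services GmbH → Fairlane Partners LP (R1): 59% × 62% × 41% = 14.9978% of Ridgefield Trust.
Aggregating (R2): 2.0748% + 3.441% + 14.9978% = 20.5136%.
20.5136% exceeds the 20% threshold by 0.5136 percentage points.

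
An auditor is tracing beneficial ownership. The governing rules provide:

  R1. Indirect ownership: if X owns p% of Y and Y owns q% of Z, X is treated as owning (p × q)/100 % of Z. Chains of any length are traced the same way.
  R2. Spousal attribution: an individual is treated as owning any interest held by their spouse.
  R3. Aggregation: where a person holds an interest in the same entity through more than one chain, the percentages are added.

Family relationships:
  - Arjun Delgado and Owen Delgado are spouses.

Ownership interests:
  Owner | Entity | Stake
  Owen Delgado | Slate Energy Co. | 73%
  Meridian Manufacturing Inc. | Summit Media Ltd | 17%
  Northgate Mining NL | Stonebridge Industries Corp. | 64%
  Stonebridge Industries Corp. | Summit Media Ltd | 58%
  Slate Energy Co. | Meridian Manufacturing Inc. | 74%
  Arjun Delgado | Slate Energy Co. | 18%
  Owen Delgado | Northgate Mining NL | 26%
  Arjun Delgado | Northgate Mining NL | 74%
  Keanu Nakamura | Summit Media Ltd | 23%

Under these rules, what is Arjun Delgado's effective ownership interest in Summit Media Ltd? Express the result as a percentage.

By spousal attribution (R2), Arjun Delgado is treated as also owning Owen Delgado's interest in Northgate Mining NL, giving 74% + 26% = 100%.
By spousal attribution (R2), Arjun Delgado is treated as also owning Owen Delgado's interest in Slate Energy Co, giving 18% + 73% = 91%.
Chain via Northgate Mining NL → Stonebridge Industries Corp. (R1): 100% × 64% × 58% = 37.12% of Summit Media Ltd.
Chain via Slate Energy Co. → Meridian Manufacturing Inc. (R1): 91% × 74% × 17% = 11.4478% of Summit Media Ltd.
Aggregating (R3): 37.12% + 11.4478% = 48.5678%.

48.5678%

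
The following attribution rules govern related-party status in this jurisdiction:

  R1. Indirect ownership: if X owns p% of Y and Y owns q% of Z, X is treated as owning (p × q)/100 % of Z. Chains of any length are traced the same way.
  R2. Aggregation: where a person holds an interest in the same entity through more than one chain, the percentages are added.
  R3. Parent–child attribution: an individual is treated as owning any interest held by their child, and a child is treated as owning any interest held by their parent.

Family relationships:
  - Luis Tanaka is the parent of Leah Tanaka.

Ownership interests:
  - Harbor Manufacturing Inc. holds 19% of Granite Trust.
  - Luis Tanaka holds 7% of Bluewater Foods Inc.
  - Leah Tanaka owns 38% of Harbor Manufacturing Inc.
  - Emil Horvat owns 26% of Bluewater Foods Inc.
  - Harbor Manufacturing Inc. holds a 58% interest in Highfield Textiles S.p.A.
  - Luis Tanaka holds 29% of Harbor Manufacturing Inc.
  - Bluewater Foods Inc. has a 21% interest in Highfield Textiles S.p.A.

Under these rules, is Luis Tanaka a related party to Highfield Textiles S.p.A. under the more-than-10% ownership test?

Yes

By parent–child attribution (R3), Luis Tanaka is treated as also owning Leah Tanaka's interest in Harbor Manufacturing Inc, giving 29% + 38% = 67%.
Chain via Harbor Manufacturing Inc. (R1): 67% × 58% = 38.86% of Highfield Textiles S.p.A.
Chain via Bluewater Foods Inc. (R1): 7% × 21% = 1.47% of Highfield Textiles S.p.A.
Aggregating (R2): 38.86% + 1.47% = 40.33%.
40.33% exceeds the 10% threshold, so Luis is a related party to Highfield Textiles S.p.A.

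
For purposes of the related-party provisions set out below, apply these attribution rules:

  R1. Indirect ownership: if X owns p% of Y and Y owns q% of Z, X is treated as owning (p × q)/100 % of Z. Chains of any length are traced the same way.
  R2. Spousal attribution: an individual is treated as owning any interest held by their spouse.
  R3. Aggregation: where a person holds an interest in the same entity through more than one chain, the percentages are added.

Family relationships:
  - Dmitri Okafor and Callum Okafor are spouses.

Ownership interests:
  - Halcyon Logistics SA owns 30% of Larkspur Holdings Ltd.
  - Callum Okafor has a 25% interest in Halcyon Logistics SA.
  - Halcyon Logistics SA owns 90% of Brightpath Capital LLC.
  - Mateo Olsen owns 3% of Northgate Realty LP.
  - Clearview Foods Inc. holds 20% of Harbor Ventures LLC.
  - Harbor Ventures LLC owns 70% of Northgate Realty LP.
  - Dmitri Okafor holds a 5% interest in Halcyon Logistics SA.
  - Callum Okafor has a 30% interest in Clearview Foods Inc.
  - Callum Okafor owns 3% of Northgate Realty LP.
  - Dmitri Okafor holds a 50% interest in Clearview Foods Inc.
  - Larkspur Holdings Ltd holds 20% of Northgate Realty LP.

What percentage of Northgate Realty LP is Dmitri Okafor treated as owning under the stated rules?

16%

By spousal attribution (R2), Dmitri Okafor is treated as also owning Callum Okafor's interest in Clearview Foods Inc, giving 50% + 30% = 80%.
By spousal attribution (R2), Dmitri Okafor is treated as also owning Callum Okafor's interest in Halcyon Logistics SA, giving 5% + 25% = 30%.
By spousal attribution (R2), Dmitri Okafor is treated as owning Callum Okafor's 3% interest in Northgate Realty LP.
Chain via Clearview Foods Inc. → Harbor Ventures LLC (R1): 80% × 20% × 70% = 11.2% of Northgate Realty LP.
Chain via Halcyon Logistics SA → Larkspur Holdings Ltd (R1): 30% × 30% × 20% = 1.8% of Northgate Realty LP.
Direct interest in Northgate Realty LP: 3%.
Aggregating (R3): 11.2% + 1.8% + 3% = 16%.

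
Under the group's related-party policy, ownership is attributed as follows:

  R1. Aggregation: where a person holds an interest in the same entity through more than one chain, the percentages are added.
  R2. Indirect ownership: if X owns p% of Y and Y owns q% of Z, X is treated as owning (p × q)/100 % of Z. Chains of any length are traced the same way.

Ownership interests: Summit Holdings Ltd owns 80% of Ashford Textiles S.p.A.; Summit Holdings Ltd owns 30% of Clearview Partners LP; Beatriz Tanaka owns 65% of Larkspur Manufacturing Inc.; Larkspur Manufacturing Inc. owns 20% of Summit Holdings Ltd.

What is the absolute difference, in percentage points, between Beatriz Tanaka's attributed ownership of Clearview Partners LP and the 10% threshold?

6.1

Chain via Larkspur Manufacturing Inc. → Summit Holdings Ltd (R2): 65% × 20% × 30% = 3.9% of Clearview Partners LP.
3.9% falls short of the 10% threshold by 6.1 percentage points.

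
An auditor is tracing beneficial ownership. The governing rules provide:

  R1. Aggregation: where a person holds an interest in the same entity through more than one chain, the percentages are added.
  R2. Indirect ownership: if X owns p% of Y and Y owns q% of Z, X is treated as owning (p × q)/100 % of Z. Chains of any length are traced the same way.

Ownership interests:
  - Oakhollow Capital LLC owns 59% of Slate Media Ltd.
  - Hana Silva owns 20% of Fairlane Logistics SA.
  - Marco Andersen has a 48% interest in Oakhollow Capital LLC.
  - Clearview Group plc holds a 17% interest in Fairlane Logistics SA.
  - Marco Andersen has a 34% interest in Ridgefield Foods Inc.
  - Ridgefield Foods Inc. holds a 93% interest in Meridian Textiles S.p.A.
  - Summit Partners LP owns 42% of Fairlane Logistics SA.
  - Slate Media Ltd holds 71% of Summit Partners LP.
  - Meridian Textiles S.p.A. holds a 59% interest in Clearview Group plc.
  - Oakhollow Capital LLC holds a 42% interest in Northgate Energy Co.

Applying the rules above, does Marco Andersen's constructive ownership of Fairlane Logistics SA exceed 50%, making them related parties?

Chain via Ridgefield Foods Inc. → Meridian Textiles S.p.A. → Clearview Group plc (R2): 34% × 93% × 59% × 17% = 3.171486% of Fairlane Logistics SA.
Chain via Oakhollow Capital LLC → Slate Media Ltd → Summit Partners LP (R2): 48% × 59% × 71% × 42% = 8.445024% of Fairlane Logistics SA.
Aggregating (R1): 3.171486% + 8.445024% = 11.61651%.
11.61651% does not exceed the 50% threshold, so Marco is not a related party to Fairlane Logistics SA.

No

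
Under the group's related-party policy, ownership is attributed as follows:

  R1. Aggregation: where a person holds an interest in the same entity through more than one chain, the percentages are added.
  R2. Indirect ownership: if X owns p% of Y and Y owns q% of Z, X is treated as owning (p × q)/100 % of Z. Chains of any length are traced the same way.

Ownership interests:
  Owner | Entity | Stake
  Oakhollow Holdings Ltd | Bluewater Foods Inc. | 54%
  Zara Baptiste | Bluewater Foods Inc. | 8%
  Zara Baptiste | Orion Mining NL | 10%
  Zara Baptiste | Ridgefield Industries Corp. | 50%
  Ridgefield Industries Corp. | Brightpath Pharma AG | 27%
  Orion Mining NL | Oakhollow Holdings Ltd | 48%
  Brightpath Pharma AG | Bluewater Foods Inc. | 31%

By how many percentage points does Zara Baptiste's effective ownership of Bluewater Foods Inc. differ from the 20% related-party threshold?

Chain via Orion Mining NL → Oakhollow Holdings Ltd (R2): 10% × 48% × 54% = 2.592% of Bluewater Foods Inc.
Chain via Ridgefield Industries Corp. → Brightpath Pharma AG (R2): 50% × 27% × 31% = 4.185% of Bluewater Foods Inc.
Direct interest in Bluewater Foods Inc: 8%.
Aggregating (R1): 2.592% + 4.185% + 8% = 14.777%.
14.777% falls short of the 20% threshold by 5.223 percentage points.

5.223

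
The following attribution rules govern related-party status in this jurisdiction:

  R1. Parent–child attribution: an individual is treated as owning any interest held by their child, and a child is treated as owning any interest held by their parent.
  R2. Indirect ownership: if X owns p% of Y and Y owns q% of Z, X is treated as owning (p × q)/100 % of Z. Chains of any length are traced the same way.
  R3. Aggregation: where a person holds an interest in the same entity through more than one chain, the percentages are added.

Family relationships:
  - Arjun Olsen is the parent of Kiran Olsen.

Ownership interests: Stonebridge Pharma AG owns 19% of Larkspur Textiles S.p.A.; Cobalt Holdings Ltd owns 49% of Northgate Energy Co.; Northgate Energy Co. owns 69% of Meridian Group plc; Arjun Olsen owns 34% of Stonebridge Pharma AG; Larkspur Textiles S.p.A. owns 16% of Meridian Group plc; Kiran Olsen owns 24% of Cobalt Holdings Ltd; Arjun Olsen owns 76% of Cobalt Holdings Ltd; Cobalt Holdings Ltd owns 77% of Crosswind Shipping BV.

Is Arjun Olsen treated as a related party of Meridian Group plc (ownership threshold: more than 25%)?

By parent–child attribution (R1), Arjun Olsen is treated as also owning Kiran Olsen's interest in Cobalt Holdings Ltd, giving 76% + 24% = 100%.
Chain via Stonebridge Pharma AG → Larkspur Textiles S.p.A. (R2): 34% × 19% × 16% = 1.0336% of Meridian Group plc.
Chain via Cobalt Holdings Ltd → Northgate Energy Co. (R2): 100% × 49% × 69% = 33.81% of Meridian Group plc.
Aggregating (R3): 1.0336% + 33.81% = 34.8436%.
34.8436% exceeds the 25% threshold, so Arjun is a related party to Meridian Group plc.

Yes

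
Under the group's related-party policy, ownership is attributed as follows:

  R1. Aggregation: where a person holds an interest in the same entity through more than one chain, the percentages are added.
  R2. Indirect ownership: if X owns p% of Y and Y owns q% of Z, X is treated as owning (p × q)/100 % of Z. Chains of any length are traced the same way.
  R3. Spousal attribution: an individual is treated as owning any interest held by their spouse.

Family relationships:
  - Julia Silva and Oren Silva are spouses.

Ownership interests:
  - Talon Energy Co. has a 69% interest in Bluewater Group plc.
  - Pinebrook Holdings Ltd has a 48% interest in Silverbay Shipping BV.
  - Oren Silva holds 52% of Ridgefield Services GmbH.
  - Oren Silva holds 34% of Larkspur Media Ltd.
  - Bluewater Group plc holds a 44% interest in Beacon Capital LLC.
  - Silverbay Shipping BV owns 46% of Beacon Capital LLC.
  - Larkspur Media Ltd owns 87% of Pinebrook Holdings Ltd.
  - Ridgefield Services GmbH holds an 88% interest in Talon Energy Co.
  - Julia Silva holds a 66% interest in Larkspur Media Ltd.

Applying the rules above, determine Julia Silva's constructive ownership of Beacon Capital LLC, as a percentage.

33.102336%

By spousal attribution (R3), Julia Silva is treated as also owning Oren Silva's interest in Larkspur Media Ltd, giving 66% + 34% = 100%.
By spousal attribution (R3), Julia Silva is treated as owning Oren Silva's 52% interest in Ridgefield Services GmbH.
Chain via Larkspur Media Ltd → Pinebrook Holdings Ltd → Silverbay Shipping BV (R2): 100% × 87% × 48% × 46% = 19.2096% of Beacon Capital LLC.
Chain via Ridgefield Services GmbH → Talon Energy Co. → Bluewater Group plc (R2): 52% × 88% × 69% × 44% = 13.892736% of Beacon Capital LLC.
Aggregating (R1): 19.2096% + 13.892736% = 33.102336%.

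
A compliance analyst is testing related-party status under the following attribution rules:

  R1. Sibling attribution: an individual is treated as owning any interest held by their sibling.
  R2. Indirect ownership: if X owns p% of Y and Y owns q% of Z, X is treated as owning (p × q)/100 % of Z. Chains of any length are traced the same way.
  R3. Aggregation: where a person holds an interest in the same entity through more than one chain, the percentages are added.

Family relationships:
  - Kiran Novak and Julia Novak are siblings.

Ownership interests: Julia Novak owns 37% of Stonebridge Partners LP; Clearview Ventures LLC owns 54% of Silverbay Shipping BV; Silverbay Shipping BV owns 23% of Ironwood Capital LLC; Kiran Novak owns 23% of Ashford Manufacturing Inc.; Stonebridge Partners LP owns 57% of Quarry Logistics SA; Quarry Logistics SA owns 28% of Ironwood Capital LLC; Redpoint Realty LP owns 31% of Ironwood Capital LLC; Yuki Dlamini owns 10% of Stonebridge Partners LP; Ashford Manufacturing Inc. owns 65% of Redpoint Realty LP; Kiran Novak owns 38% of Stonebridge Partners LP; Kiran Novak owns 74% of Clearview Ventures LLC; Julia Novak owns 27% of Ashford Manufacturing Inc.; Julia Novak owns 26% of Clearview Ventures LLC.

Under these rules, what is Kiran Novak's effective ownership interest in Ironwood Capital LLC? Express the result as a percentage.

34.465%

By sibling attribution (R1), Kiran Novak is treated as also owning Julia Novak's interest in Ashford Manufacturing Inc, giving 23% + 27% = 50%.
By sibling attribution (R1), Kiran Novak is treated as also owning Julia Novak's interest in Clearview Ventures LLC, giving 74% + 26% = 100%.
By sibling attribution (R1), Kiran Novak is treated as also owning Julia Novak's interest in Stonebridge Partners LP, giving 38% + 37% = 75%.
Chain via Ashford Manufacturing Inc. → Redpoint Realty LP (R2): 50% × 65% × 31% = 10.075% of Ironwood Capital LLC.
Chain via Clearview Ventures LLC → Silverbay Shipping BV (R2): 100% × 54% × 23% = 12.42% of Ironwood Capital LLC.
Chain via Stonebridge Partners LP → Quarry Logistics SA (R2): 75% × 57% × 28% = 11.97% of Ironwood Capital LLC.
Aggregating (R3): 10.075% + 12.42% + 11.97% = 34.465%.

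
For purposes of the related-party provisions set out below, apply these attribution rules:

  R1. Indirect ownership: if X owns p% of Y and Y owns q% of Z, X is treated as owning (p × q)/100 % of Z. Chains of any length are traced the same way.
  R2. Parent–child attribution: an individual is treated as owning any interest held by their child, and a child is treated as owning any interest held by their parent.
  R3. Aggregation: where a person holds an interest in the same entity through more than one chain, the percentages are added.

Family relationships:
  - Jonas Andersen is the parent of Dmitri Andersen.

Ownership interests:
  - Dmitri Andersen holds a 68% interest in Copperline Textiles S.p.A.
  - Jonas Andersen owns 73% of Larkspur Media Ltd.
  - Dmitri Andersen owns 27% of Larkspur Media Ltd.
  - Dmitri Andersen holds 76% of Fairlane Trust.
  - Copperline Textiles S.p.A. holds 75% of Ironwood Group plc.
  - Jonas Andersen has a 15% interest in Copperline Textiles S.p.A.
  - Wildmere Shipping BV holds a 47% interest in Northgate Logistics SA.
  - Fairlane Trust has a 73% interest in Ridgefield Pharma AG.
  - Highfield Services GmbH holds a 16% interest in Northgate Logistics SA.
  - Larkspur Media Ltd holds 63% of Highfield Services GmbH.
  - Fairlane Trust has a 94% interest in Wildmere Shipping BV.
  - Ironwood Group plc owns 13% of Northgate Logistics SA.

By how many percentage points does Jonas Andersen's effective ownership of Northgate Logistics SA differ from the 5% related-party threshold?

By parent–child attribution (R2), Jonas Andersen is treated as also owning Dmitri Andersen's interest in Larkspur Media Ltd, giving 73% + 27% = 100%.
By parent–child attribution (R2), Jonas Andersen is treated as also owning Dmitri Andersen's interest in Copperline Textiles S.p.A, giving 15% + 68% = 83%.
By parent–child attribution (R2), Jonas Andersen is treated as owning Dmitri Andersen's 76% interest in Fairlane Trust.
Chain via Larkspur Media Ltd → Highfield Services GmbH (R1): 100% × 63% × 16% = 10.08% of Northgate Logistics SA.
Chain via Copperline Textiles S.p.A. → Ironwood Group plc (R1): 83% × 75% × 13% = 8.0925% of Northgate Logistics SA.
Chain via Fairlane Trust → Wildmere Shipping BV (R1): 76% × 94% × 47% = 33.5768% of Northgate Logistics SA.
Aggregating (R3): 10.08% + 8.0925% + 33.5768% = 51.7493%.
51.7493% exceeds the 5% threshold by 46.7493 percentage points.

46.7493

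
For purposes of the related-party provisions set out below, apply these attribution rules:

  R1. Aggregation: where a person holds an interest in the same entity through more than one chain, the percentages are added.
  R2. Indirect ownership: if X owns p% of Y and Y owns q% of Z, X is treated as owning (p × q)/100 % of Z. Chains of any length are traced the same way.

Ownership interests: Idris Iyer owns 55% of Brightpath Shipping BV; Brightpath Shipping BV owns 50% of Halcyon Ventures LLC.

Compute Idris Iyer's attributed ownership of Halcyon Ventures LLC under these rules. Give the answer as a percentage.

Chain via Brightpath Shipping BV (R2): 55% × 50% = 27.5% of Halcyon Ventures LLC.

27.5%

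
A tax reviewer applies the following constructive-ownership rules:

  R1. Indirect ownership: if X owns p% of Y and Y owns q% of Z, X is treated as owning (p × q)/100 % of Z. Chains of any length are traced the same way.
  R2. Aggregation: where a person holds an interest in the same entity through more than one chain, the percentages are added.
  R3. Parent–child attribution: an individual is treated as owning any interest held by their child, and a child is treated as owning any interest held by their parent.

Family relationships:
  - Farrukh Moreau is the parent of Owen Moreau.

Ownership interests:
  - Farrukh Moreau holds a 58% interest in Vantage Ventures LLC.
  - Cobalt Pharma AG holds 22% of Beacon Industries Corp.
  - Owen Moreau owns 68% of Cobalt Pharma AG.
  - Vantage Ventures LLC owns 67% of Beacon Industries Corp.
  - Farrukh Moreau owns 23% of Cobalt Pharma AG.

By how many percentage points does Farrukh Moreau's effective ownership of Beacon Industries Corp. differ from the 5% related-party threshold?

53.88

By parent–child attribution (R3), Farrukh Moreau is treated as also owning Owen Moreau's interest in Cobalt Pharma AG, giving 23% + 68% = 91%.
Chain via Cobalt Pharma AG (R1): 91% × 22% = 20.02% of Beacon Industries Corp.
Chain via Vantage Ventures LLC (R1): 58% × 67% = 38.86% of Beacon Industries Corp.
Aggregating (R2): 20.02% + 38.86% = 58.88%.
58.88% exceeds the 5% threshold by 53.88 percentage points.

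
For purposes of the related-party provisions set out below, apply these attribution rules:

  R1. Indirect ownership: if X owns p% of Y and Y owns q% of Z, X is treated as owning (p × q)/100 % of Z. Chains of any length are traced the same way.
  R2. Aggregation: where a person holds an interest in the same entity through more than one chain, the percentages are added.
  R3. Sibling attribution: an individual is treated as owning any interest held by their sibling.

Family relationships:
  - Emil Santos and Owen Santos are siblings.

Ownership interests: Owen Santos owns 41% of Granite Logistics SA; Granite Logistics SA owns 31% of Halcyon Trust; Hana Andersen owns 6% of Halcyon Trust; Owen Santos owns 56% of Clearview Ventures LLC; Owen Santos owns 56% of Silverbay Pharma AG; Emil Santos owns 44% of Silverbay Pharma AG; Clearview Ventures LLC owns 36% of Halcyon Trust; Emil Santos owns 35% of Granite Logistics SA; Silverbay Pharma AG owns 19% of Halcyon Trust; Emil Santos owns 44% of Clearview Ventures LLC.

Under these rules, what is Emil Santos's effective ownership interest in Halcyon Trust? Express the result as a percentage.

78.56%

By sibling attribution (R3), Emil Santos is treated as also owning Owen Santos's interest in Clearview Ventures LLC, giving 44% + 56% = 100%.
By sibling attribution (R3), Emil Santos is treated as also owning Owen Santos's interest in Silverbay Pharma AG, giving 44% + 56% = 100%.
By sibling attribution (R3), Emil Santos is treated as also owning Owen Santos's interest in Granite Logistics SA, giving 35% + 41% = 76%.
Chain via Clearview Ventures LLC (R1): 100% × 36% = 36% of Halcyon Trust.
Chain via Silverbay Pharma AG (R1): 100% × 19% = 19% of Halcyon Trust.
Chain via Granite Logistics SA (R1): 76% × 31% = 23.56% of Halcyon Trust.
Aggregating (R2): 36% + 19% + 23.56% = 78.56%.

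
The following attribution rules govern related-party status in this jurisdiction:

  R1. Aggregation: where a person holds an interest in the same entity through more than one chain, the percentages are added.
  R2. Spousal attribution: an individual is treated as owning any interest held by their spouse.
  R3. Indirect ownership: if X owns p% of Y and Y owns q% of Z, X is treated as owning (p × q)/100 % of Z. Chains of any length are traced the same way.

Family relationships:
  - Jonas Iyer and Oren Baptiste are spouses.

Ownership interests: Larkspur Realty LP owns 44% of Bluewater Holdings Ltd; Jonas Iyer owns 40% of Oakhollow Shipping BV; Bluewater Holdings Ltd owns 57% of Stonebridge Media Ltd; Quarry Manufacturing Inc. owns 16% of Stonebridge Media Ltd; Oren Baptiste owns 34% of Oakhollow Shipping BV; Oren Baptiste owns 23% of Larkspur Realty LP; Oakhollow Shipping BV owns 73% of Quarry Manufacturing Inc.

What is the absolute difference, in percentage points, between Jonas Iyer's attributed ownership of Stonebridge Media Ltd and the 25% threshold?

By spousal attribution (R2), Jonas Iyer is treated as also owning Oren Baptiste's interest in Oakhollow Shipping BV, giving 40% + 34% = 74%.
By spousal attribution (R2), Jonas Iyer is treated as owning Oren Baptiste's 23% interest in Larkspur Realty LP.
Chain via Oakhollow Shipping BV → Quarry Manufacturing Inc. (R3): 74% × 73% × 16% = 8.6432% of Stonebridge Media Ltd.
Chain via Larkspur Realty LP → Bluewater Holdings Ltd (R3): 23% × 44% × 57% = 5.7684% of Stonebridge Media Ltd.
Aggregating (R1): 8.6432% + 5.7684% = 14.4116%.
14.4116% falls short of the 25% threshold by 10.5884 percentage points.

10.5884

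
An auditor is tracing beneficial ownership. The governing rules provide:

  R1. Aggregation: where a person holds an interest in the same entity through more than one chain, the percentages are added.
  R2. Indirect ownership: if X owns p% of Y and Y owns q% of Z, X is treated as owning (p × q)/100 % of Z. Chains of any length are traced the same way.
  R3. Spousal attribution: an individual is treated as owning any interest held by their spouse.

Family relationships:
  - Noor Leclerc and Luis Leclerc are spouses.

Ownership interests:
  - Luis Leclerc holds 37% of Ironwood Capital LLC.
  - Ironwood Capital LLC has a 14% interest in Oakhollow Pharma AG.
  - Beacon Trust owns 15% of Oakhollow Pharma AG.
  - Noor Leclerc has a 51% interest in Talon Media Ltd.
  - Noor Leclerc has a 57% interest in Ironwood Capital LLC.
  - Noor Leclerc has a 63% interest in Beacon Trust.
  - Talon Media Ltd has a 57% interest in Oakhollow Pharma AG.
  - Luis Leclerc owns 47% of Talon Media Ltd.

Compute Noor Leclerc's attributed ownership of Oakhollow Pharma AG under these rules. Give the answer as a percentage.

By spousal attribution (R3), Noor Leclerc is treated as also owning Luis Leclerc's interest in Ironwood Capital LLC, giving 57% + 37% = 94%.
By spousal attribution (R3), Noor Leclerc is treated as also owning Luis Leclerc's interest in Talon Media Ltd, giving 51% + 47% = 98%.
Chain via Ironwood Capital LLC (R2): 94% × 14% = 13.16% of Oakhollow Pharma AG.
Chain via Talon Media Ltd (R2): 98% × 57% = 55.86% of Oakhollow Pharma AG.
Chain via Beacon Trust (R2): 63% × 15% = 9.45% of Oakhollow Pharma AG.
Aggregating (R1): 13.16% + 55.86% + 9.45% = 78.47%.

78.47%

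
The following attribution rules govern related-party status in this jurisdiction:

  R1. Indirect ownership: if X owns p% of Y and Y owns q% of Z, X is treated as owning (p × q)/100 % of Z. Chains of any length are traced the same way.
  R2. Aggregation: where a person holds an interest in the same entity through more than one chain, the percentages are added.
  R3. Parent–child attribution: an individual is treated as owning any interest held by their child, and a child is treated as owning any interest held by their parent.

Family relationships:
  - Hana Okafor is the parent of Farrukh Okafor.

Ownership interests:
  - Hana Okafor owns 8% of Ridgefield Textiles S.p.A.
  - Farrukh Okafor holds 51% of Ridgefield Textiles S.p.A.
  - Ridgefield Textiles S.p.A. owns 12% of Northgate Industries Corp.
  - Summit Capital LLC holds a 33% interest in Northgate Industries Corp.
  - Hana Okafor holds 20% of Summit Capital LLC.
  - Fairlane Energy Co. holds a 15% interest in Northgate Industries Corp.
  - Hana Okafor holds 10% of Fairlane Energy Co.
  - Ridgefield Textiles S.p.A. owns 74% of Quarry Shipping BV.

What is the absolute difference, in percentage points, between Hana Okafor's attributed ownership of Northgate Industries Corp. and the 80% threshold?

By parent–child attribution (R3), Hana Okafor is treated as also owning Farrukh Okafor's interest in Ridgefield Textiles S.p.A, giving 8% + 51% = 59%.
Chain via Fairlane Energy Co. (R1): 10% × 15% = 1.5% of Northgate Industries Corp.
Chain via Summit Capital LLC (R1): 20% × 33% = 6.6% of Northgate Industries Corp.
Chain via Ridgefield Textiles S.p.A. (R1): 59% × 12% = 7.08% of Northgate Industries Corp.
Aggregating (R2): 1.5% + 6.6% + 7.08% = 15.18%.
15.18% falls short of the 80% threshold by 64.82 percentage points.

64.82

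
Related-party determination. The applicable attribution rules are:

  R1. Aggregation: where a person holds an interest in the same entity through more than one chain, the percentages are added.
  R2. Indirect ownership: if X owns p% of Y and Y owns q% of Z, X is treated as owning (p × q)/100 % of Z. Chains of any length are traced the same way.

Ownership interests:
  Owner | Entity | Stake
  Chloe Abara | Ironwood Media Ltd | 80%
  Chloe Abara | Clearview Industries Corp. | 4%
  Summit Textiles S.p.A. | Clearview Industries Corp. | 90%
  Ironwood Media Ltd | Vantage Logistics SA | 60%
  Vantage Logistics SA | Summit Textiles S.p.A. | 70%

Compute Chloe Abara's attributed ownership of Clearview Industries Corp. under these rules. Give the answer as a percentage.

Chain via Ironwood Media Ltd → Vantage Logistics SA → Summit Textiles S.p.A. (R2): 80% × 60% × 70% × 90% = 30.24% of Clearview Industries Corp.
Direct interest in Clearview Industries Corp: 4%.
Aggregating (R1): 30.24% + 4% = 34.24%.

34.24%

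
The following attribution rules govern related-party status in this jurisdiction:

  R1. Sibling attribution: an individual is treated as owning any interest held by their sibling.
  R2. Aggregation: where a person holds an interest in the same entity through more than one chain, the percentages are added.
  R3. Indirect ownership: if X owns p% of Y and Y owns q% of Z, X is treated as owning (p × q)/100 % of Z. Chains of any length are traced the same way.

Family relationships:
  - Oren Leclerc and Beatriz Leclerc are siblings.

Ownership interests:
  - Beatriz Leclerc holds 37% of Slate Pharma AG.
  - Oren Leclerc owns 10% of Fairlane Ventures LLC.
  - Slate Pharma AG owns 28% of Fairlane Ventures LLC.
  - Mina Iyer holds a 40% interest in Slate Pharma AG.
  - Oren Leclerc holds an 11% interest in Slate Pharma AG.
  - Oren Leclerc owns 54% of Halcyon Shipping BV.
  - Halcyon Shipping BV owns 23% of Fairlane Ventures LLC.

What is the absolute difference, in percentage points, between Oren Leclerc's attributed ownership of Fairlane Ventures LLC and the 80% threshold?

By sibling attribution (R1), Oren Leclerc is treated as also owning Beatriz Leclerc's interest in Slate Pharma AG, giving 11% + 37% = 48%.
Chain via Slate Pharma AG (R3): 48% × 28% = 13.44% of Fairlane Ventures LLC.
Chain via Halcyon Shipping BV (R3): 54% × 23% = 12.42% of Fairlane Ventures LLC.
Direct interest in Fairlane Ventures LLC: 10%.
Aggregating (R2): 13.44% + 12.42% + 10% = 35.86%.
35.86% falls short of the 80% threshold by 44.14 percentage points.

44.14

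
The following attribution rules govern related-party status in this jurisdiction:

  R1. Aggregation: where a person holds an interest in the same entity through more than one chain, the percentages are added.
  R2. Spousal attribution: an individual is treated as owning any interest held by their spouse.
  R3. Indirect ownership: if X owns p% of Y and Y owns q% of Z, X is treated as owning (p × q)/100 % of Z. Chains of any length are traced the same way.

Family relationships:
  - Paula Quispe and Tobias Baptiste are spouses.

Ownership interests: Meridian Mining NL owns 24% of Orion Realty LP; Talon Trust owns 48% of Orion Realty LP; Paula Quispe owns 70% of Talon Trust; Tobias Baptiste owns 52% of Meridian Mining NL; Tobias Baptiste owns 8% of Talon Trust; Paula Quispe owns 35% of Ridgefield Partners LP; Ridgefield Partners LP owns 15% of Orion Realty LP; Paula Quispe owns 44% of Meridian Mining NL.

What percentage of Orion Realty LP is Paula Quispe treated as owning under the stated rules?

65.73%

By spousal attribution (R2), Paula Quispe is treated as also owning Tobias Baptiste's interest in Meridian Mining NL, giving 44% + 52% = 96%.
By spousal attribution (R2), Paula Quispe is treated as also owning Tobias Baptiste's interest in Talon Trust, giving 70% + 8% = 78%.
Chain via Ridgefield Partners LP (R3): 35% × 15% = 5.25% of Orion Realty LP.
Chain via Meridian Mining NL (R3): 96% × 24% = 23.04% of Orion Realty LP.
Chain via Talon Trust (R3): 78% × 48% = 37.44% of Orion Realty LP.
Aggregating (R1): 5.25% + 23.04% + 37.44% = 65.73%.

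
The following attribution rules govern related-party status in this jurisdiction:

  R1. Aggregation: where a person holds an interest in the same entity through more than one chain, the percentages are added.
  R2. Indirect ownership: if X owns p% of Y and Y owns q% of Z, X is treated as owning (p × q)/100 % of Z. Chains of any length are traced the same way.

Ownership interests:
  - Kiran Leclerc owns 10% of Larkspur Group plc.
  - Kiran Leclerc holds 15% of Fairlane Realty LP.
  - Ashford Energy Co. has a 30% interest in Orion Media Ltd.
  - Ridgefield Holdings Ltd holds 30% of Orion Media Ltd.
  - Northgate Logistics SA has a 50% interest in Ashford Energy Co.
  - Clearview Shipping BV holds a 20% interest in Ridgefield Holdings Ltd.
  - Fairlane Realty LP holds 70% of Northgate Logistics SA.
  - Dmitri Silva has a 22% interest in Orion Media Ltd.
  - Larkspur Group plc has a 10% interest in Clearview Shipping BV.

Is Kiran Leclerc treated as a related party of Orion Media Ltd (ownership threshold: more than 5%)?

Chain via Larkspur Group plc → Clearview Shipping BV → Ridgefield Holdings Ltd (R2): 10% × 10% × 20% × 30% = 0.06% of Orion Media Ltd.
Chain via Fairlane Realty LP → Northgate Logistics SA → Ashford Energy Co. (R2): 15% × 70% × 50% × 30% = 1.575% of Orion Media Ltd.
Aggregating (R1): 0.06% + 1.575% = 1.635%.
1.635% does not exceed the 5% threshold, so Kiran is not a related party to Orion Media Ltd.

No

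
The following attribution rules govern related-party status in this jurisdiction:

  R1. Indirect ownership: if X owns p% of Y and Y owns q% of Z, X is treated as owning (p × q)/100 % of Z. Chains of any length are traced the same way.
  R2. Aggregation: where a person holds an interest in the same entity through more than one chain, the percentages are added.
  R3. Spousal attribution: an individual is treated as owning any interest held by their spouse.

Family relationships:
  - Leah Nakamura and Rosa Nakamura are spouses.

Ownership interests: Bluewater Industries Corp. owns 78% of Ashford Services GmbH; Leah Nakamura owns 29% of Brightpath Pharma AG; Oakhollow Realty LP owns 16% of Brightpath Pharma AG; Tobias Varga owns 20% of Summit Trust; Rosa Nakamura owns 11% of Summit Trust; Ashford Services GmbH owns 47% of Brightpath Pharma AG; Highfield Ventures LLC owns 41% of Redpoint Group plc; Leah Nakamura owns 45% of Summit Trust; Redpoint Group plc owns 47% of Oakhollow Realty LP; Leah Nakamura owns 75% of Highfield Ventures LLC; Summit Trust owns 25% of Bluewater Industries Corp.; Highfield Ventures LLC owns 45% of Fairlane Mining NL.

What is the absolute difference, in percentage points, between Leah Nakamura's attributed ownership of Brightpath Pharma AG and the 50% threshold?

By spousal attribution (R3), Leah Nakamura is treated as also owning Rosa Nakamura's interest in Summit Trust, giving 45% + 11% = 56%.
Chain via Summit Trust → Bluewater Industries Corp. → Ashford Services GmbH (R1): 56% × 25% × 78% × 47% = 5.1324% of Brightpath Pharma AG.
Chain via Highfield Ventures LLC → Redpoint Group plc → Oakhollow Realty LP (R1): 75% × 41% × 47% × 16% = 2.3124% of Brightpath Pharma AG.
Direct interest in Brightpath Pharma AG: 29%.
Aggregating (R2): 5.1324% + 2.3124% + 29% = 36.4448%.
36.4448% falls short of the 50% threshold by 13.5552 percentage points.

13.5552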